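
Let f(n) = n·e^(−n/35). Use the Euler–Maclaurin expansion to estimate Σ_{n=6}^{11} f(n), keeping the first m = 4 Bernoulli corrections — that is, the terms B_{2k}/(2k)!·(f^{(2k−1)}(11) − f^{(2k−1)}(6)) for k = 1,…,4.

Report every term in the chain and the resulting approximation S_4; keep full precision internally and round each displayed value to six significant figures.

S_4 ≈ 39.6587

∫_6^11 x·e^(−x/35) dx evaluates to 33.1311.
Boundary: ½(f(6) + f(11)) = ½(5.05476 + 8.03341) = 6.54409.
Running total after boundary: 39.6752.
Order-1 term: 1/12 · (0.500784 − 0.698039) = -0.0164379.
Partial sum through k=1: 39.6587.
Order-2 term: −1/720 · (0.00160115 − 0.00194527) = 4.77953e-07.
Partial sum through k=2: 39.6587.
Order-3 term: 1/30240 · (2.28040e-06 − 2.71079e-06) = -1.42325e-11.
Partial sum through k=3: 39.6587.
Order-4 term: −1/1209600 · (2.65612e-09 − 3.12947e-09) = 3.91333e-16.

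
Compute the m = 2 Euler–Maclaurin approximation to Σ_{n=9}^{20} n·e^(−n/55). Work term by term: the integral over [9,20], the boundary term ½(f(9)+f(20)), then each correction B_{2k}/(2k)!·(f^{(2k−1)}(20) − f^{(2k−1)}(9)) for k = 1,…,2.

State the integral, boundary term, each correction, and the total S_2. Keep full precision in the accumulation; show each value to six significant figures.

S_2 ≈ 131.940

Integral: ∫_9^20 x·e^(−x/55) dx = 121.190.
½[f(9) + f(20)] = ½[7.64146 + 13.9029] = 10.7722.
So far: 131.962.
k=1: B_{2}/(2)! × [f^{(1)}(20) − f^{(1)}(9)] = 1/12 × (0.442364 − 0.710115) = -0.0223126.
Partial sum through k=1: 131.940.
k=2: B_{4}/(4)! × [f^{(3)}(20) − f^{(3)}(9)] = −1/720 × (0.000605835 − 0.000796105) = 2.64263e-07.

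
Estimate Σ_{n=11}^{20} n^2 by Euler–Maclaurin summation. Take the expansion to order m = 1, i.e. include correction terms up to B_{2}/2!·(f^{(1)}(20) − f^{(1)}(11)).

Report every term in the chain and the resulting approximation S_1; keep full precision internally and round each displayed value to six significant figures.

S_1 ≈ 2485.00

Integral: ∫_11^20 x^2 dx = 2223.00.
Endpoint term: (f(11) + f(20))/2 = (121.000 + 400.000)/2 = 260.500.
Integral + boundary = 2483.50.
Correction k=1: B_{2}/2! · (f^{(1)}(20) − f^{(1)}(11)) = 1/12 · (40.0000 − 22.0000) = 1.50000.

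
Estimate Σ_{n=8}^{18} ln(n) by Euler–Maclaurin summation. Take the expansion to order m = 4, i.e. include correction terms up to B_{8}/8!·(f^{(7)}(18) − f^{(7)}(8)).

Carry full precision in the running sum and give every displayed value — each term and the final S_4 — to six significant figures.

The integral term ∫_8^18 ln(x) dx = 25.3912.
½[f(8) + f(18)] = ½[2.07944 + 2.89037] = 2.48491.
So far: 27.8761.
k=1: B_{2}/(2)! × [f^{(1)}(18) − f^{(1)}(8)] = 1/12 × (0.0555556 − 0.125000) = -0.00578704.
Partial sum through k=1: 27.8703.
k=2: B_{4}/(4)! × [f^{(3)}(18) − f^{(3)}(8)] = −1/720 × (0.000342936 − 0.00390625) = 4.94905e-06.
Partial sum through k=2: 27.8703.
k=3: B_{6}/(6)! × [f^{(5)}(18) − f^{(5)}(8)] = 1/30240 × (1.27013e-05 − 0.000732422) = -2.38003e-08.
Partial sum through k=3: 27.8703.
k=4: B_{8}/(8)! × [f^{(7)}(18) − f^{(7)}(8)] = −1/1209600 × (1.17605e-06 − 0.000343323) = 2.82859e-10.

S_4 ≈ 27.8703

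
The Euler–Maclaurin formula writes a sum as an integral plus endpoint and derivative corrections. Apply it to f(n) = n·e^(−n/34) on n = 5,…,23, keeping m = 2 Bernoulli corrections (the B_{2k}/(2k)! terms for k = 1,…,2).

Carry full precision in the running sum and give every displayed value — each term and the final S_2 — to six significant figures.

Integral: ∫_5^23 x·e^(−x/34) dx = 159.365.
Boundary: ½(f(5) + f(23)) = ½(4.31622 + 11.6934) = 8.00480.
Integral + boundary = 167.370.
Correction k=1: B_{2}/2! · (f^{(1)}(23) − f^{(1)}(5)) = 1/12 · (0.164485 − 0.736296) = -0.0476509.
Running total after k=1: 167.323.
Correction k=2: B_{4}/4! · (f^{(3)}(23) − f^{(3)}(5)) = −1/720 · (0.00102189 − 0.00213043) = 1.53965e-06.

S_2 ≈ 167.323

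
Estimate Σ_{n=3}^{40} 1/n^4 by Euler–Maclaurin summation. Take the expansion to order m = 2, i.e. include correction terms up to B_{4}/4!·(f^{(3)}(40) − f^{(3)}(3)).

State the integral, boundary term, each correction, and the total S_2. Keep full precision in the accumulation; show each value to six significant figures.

S_2 ≈ 0.0198090

The integral term ∫_3^40 1/x^4 dx = 0.0123405.
Endpoint term: (f(3) + f(40))/2 = (0.0123457 + 3.90625e-07)/2 = 0.00617303.
Running total after boundary: 0.0185135.
Correction k=1: B_{2}/2! · (f^{(1)}(40) − f^{(1)}(3)) = 1/12 · (-3.90625e-08 − (-0.0164609)) = 0.00137174.
Running total after k=1: 0.0198852.
Correction k=2: B_{4}/4! · (f^{(3)}(40) − f^{(3)}(3)) = −1/720 · (-7.32422e-10 − (-0.0548697)) = -7.62079e-05.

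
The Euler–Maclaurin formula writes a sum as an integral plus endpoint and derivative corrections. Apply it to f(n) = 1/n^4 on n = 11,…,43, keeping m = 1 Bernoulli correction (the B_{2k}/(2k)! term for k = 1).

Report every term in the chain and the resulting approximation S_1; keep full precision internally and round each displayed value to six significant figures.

S_1 ≈ 0.000282610

∫_11^43 1/x^4 dx evaluates to 0.000246246.
Endpoint term: (f(11) + f(43))/2 = (6.83013e-05 + 2.92500e-07)/2 = 3.42969e-05.
Running total after boundary: 0.000280543.
k=1: B_{2}/(2)! × [f^{(1)}(43) − f^{(1)}(11)] = 1/12 × (-2.72093e-08 − (-2.48369e-05)) = 2.06747e-06.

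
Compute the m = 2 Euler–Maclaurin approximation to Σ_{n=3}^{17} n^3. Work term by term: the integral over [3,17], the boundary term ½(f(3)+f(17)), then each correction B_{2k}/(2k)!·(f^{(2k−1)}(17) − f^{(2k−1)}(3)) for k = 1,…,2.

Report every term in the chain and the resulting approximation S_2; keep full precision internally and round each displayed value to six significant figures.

∫_3^17 x^3 dx evaluates to 20860.0.
½[f(3) + f(17)] = ½[27.0000 + 4913.00] = 2470.00.
Running total after boundary: 23330.0.
Correction k=1: B_{2}/2! · (f^{(1)}(17) − f^{(1)}(3)) = 1/12 · (867.000 − 27.0000) = 70.0000.
Running total after k=1: 23400.0.
Correction k=2: B_{4}/4! · (f^{(3)}(17) − f^{(3)}(3)) = −1/720 · (6.00000 − 6.00000) = 0.00000.

S_2 ≈ 23400.0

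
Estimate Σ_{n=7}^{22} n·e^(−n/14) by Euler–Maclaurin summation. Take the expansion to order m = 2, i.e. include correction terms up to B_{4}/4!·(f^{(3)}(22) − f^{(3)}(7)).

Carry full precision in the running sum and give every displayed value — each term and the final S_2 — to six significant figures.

Integral: ∫_7^22 x·e^(−x/14) dx = 73.6149.
Boundary: ½(f(7) + f(22)) = ½(4.24571 + 4.57046) = 4.40809.
Integral + boundary = 78.0230.
Order-1 term: 1/12 · (-0.118713 − 0.303265) = -0.0351649.
After k=1: 77.9879.
Order-2 term: −1/720 · (0.00151420 − 0.00773636) = 8.64189e-06.

S_2 ≈ 77.9879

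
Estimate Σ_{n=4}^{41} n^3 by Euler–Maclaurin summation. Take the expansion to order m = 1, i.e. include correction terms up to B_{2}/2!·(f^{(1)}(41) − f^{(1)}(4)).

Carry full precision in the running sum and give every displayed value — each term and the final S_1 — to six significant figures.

S_1 ≈ 741285

The integral term ∫_4^41 x^3 dx = 706376.
Endpoint term: (f(4) + f(41))/2 = (64.0000 + 68921.0)/2 = 34492.5.
So far: 740869.
Correction k=1: B_{2}/2! · (f^{(1)}(41) − f^{(1)}(4)) = 1/12 · (5043.00 − 48.0000) = 416.250.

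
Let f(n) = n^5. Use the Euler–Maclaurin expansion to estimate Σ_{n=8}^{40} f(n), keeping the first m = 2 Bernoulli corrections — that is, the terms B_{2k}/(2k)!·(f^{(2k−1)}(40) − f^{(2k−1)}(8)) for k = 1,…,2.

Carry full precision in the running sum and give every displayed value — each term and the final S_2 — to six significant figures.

S_2 ≈ 7.34904e+08

∫_8^40 x^5 dx evaluates to 6.82623e+08.
Endpoint term: (f(8) + f(40))/2 = (32768.0 + 1.02400e+08)/2 = 5.12164e+07.
So far: 7.33839e+08.
k=1: B_{2}/(2)! × [f^{(1)}(40) − f^{(1)}(8)] = 1/12 × (1.28000e+07 − 20480.0) = 1.06496e+06.
After k=1: 7.34904e+08.
k=2: B_{4}/(4)! × [f^{(3)}(40) − f^{(3)}(8)] = −1/720 × (96000.0 − 3840.00) = -128.000.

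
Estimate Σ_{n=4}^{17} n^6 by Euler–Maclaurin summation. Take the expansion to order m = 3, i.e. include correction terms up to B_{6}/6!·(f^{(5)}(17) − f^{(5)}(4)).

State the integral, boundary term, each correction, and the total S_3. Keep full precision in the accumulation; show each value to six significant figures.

∫_4^17 x^6 dx evaluates to 5.86175e+07.
Endpoint term: (f(4) + f(17))/2 = (4096.00 + 2.41376e+07)/2 = 1.20708e+07.
Running total after boundary: 7.06883e+07.
k=1: B_{2}/(2)! × [f^{(1)}(17) − f^{(1)}(4)] = 1/12 × (8.51914e+06 − 6144.00) = 709416.
Running total after k=1: 7.13977e+07.
k=2: B_{4}/(4)! × [f^{(3)}(17) − f^{(3)}(4)] = −1/720 × (589560 − 7680.00) = -808.167.
Running total after k=2: 7.13969e+07.
k=3: B_{6}/(6)! × [f^{(5)}(17) − f^{(5)}(4)] = 1/30240 × (12240.0 − 2880.00) = 0.309524.

S_3 ≈ 7.13969e+07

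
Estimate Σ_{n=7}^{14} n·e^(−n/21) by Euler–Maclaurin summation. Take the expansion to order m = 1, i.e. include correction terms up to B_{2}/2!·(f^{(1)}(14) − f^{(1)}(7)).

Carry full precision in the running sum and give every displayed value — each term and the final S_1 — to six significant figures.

∫_7^14 x·e^(−x/21) dx evaluates to 43.9588.
Boundary: ½(f(7) + f(14)) = ½(5.01572 + 7.18784) = 6.10178.
Running total after boundary: 50.0606.
k=1: B_{2}/(2)! × [f^{(1)}(14) − f^{(1)}(7)] = 1/12 × (0.171139 − 0.477688) = -0.0255457.

S_1 ≈ 50.0351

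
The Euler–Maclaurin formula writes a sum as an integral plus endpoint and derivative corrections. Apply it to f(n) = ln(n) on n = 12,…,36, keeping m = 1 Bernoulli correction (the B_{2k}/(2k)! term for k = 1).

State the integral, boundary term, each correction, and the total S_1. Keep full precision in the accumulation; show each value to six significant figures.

S_1 ≈ 78.2174

The integral term ∫_12^36 ln(x) dx = 75.1878.
½[f(12) + f(36)] = ½[2.48491 + 3.58352] = 3.03421.
So far: 78.2220.
k=1: B_{2}/(2)! × [f^{(1)}(36) − f^{(1)}(12)] = 1/12 × (0.0277778 − 0.0833333) = -0.00462963.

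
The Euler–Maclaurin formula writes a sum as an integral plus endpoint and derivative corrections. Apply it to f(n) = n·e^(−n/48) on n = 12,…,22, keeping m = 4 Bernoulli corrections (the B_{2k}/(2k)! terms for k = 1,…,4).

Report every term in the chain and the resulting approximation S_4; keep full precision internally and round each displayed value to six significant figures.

Integral: ∫_12^22 x·e^(−x/48) dx = 118.295.
Boundary: ½(f(12) + f(22)) = ½(9.34561 + 13.9114) = 11.6285.
So far: 129.924.
k=1: B_{2}/(2)! × [f^{(1)}(22) − f^{(1)}(12)] = 1/12 × (0.342516 − 0.584101) = -0.0201321.
Running total after k=1: 129.903.
k=2: B_{4}/(4)! × [f^{(3)}(22) − f^{(3)}(12)] = −1/720 × (0.000697565 − 0.000929558) = 3.22213e-07.
Running total after k=2: 129.903.
k=3: B_{6}/(6)! × [f^{(5)}(22) − f^{(5)}(12)] = 1/30240 × (5.41002e-07 − 6.96875e-07) = -5.15455e-12.
Running total after k=3: 129.903.
k=4: B_{8}/(8)! × [f^{(7)}(22) − f^{(7)}(12)] = −1/1209600 × (3.38212e-10 − 4.29816e-10) = 7.57307e-17.

S_4 ≈ 129.903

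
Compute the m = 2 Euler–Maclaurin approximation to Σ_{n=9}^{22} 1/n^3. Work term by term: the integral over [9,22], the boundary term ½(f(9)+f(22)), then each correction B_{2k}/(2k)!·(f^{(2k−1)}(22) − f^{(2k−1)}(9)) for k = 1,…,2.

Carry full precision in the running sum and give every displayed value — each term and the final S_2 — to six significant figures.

S_2 ≈ 0.00590949

∫_9^22 1/x^3 dx evaluates to 0.00513978.
Endpoint term: (f(9) + f(22))/2 = (0.00137174 + 9.39144e-05)/2 = 0.000732828.
Running total after boundary: 0.00587261.
k=1: B_{2}/(2)! × [f^{(1)}(22) − f^{(1)}(9)] = 1/12 × (-1.28065e-05 − (-0.000457247)) = 3.70367e-05.
Running total after k=1: 0.00590965.
k=2: B_{4}/(4)! × [f^{(3)}(22) − f^{(3)}(9)] = −1/720 × (-5.29194e-07 − (-0.000112901)) = -1.56071e-07.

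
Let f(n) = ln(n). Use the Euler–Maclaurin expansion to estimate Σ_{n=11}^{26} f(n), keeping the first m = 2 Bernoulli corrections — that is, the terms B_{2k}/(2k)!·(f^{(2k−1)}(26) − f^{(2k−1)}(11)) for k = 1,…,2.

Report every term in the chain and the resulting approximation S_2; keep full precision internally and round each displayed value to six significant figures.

∫_11^26 ln(x) dx evaluates to 43.3337.
Endpoint term: (f(11) + f(26))/2 = (2.39790 + 3.25810)/2 = 2.82800.
Running total after boundary: 46.1617.
Correction k=1: B_{2}/2! · (f^{(1)}(26) − f^{(1)}(11)) = 1/12 · (0.0384615 − 0.0909091) = -0.00437063.
After k=1: 46.1573.
Correction k=2: B_{4}/4! · (f^{(3)}(26) − f^{(3)}(11)) = −1/720 · (0.000113792 − 0.00150263) = 1.92894e-06.

S_2 ≈ 46.1573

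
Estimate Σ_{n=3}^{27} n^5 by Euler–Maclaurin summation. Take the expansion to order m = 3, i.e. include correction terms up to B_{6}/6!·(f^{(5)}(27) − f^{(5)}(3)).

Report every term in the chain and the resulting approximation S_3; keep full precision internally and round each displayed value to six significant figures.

∫_3^27 x^5 dx evaluates to 6.45700e+07.
½[f(3) + f(27)] = ½[243.000 + 1.43489e+07] = 7.17458e+06.
Running total after boundary: 7.17445e+07.
k=1: B_{2}/(2)! × [f^{(1)}(27) − f^{(1)}(3)] = 1/12 × (2.65720e+06 − 405.000) = 221400.
After k=1: 7.19659e+07.
k=2: B_{4}/(4)! × [f^{(3)}(27) − f^{(3)}(3)] = −1/720 × (43740.0 − 540.000) = -60.0000.
After k=2: 7.19659e+07.
k=3: B_{6}/(6)! × [f^{(5)}(27) − f^{(5)}(3)] = 1/30240 × (120.000 − 120.000) = 0.00000.

S_3 ≈ 7.19659e+07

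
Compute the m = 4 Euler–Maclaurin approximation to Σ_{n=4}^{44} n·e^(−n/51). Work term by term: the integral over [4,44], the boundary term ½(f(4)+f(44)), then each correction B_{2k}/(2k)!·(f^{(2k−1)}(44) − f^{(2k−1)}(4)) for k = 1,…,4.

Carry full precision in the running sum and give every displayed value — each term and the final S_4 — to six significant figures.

Integral: ∫_4^44 x·e^(−x/51) dx = 548.806.
½[f(4) + f(44)] = ½[3.69826 + 18.5681] = 11.1332.
Running total after boundary: 559.939.
k=1: B_{2}/(2)! × [f^{(1)}(44) − f^{(1)}(4)] = 1/12 × (0.0579219 − 0.852051) = -0.0661774.
After k=1: 559.873.
k=2: B_{4}/(4)! × [f^{(3)}(44) − f^{(3)}(4)] = −1/720 × (0.000346761 − 0.00103852) = 9.60771e-07.
After k=2: 559.873.
k=3: B_{6}/(6)! × [f^{(5)}(44) − f^{(5)}(4)] = 1/30240 × (2.58075e-07 − 6.72606e-07) = -1.37080e-11.
After k=3: 559.873.
k=4: B_{8}/(8)! × [f^{(7)}(44) − f^{(7)}(4)] = −1/1209600 × (1.47186e-10 − 3.63681e-10) = 1.78981e-16.

S_4 ≈ 559.873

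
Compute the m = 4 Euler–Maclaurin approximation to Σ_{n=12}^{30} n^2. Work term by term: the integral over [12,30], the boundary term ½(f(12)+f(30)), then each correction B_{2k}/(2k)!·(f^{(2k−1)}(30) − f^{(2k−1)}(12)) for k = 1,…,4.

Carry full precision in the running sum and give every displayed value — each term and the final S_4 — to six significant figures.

Integral: ∫_12^30 x^2 dx = 8424.00.
Endpoint term: (f(12) + f(30))/2 = (144.000 + 900.000)/2 = 522.000.
Running total after boundary: 8946.00.
Correction k=1: B_{2}/2! · (f^{(1)}(30) − f^{(1)}(12)) = 1/12 · (60.0000 − 24.0000) = 3.00000.
Running total after k=1: 8949.00.
Correction k=2: B_{4}/4! · (f^{(3)}(30) − f^{(3)}(12)) = −1/720 · (0.00000 − 0.00000) = 0.00000.
Running total after k=2: 8949.00.
Correction k=3: B_{6}/6! · (f^{(5)}(30) − f^{(5)}(12)) = 1/30240 · (0.00000 − 0.00000) = 0.00000.
Running total after k=3: 8949.00.
Correction k=4: B_{8}/8! · (f^{(7)}(30) − f^{(7)}(12)) = −1/1209600 · (0.00000 − 0.00000) = 0.00000.

S_4 ≈ 8949.00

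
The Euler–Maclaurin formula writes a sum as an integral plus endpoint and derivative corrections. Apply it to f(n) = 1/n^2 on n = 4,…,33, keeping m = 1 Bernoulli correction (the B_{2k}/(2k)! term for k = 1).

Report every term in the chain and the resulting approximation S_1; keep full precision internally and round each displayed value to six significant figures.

Integral: ∫_4^33 1/x^2 dx = 0.219697.
Endpoint term: (f(4) + f(33))/2 = (0.0625000 + 0.000918274)/2 = 0.0317091.
Integral + boundary = 0.251406.
k=1: B_{2}/(2)! × [f^{(1)}(33) − f^{(1)}(4)] = 1/12 × (-5.56529e-05 − (-0.0312500)) = 0.00259953.

S_1 ≈ 0.254006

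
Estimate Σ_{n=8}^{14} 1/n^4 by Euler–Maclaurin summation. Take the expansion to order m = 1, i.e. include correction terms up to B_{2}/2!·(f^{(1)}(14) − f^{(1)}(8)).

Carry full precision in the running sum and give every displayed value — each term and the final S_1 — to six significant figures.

S_1 ≈ 0.000674203

∫_8^14 1/x^4 dx evaluates to 0.000529565.
Endpoint term: (f(8) + f(14))/2 = (0.000244141 + 2.60308e-05)/2 = 0.000135086.
Running total after boundary: 0.000664650.
Order-1 term: 1/12 · (-7.43738e-06 − (-0.000122070)) = 9.55274e-06.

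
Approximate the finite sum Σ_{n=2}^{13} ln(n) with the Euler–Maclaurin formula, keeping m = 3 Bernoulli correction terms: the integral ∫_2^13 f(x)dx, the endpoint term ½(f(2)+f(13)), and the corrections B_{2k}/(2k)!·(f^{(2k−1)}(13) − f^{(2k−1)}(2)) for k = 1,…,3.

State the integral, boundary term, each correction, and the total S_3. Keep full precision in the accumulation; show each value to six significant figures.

Integral: ∫_2^13 ln(x) dx = 20.9580.
Endpoint term: (f(2) + f(13))/2 = (0.693147 + 2.56495)/2 = 1.62905.
Integral + boundary = 22.5871.
Correction k=1: B_{2}/2! · (f^{(1)}(13) − f^{(1)}(2)) = 1/12 · (0.0769231 − 0.500000) = -0.0352564.
Partial sum through k=1: 22.5518.
Correction k=2: B_{4}/4! · (f^{(3)}(13) − f^{(3)}(2)) = −1/720 · (0.000910332 − 0.250000) = 0.000345958.
Partial sum through k=2: 22.5522.
Correction k=3: B_{6}/6! · (f^{(5)}(13) − f^{(5)}(2)) = 1/30240 · (6.46390e-05 − 0.750000) = -2.47994e-05.

S_3 ≈ 22.5522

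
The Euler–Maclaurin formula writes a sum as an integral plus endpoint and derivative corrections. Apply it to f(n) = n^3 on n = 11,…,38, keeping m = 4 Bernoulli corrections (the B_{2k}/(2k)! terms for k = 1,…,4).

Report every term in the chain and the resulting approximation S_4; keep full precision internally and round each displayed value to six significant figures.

Integral: ∫_11^38 x^3 dx = 517624.
Boundary: ½(f(11) + f(38)) = ½(1331.00 + 54872.0) = 28101.5.
Running total after boundary: 545725.
Correction k=1: B_{2}/2! · (f^{(1)}(38) − f^{(1)}(11)) = 1/12 · (4332.00 − 363.000) = 330.750.
After k=1: 546056.
Correction k=2: B_{4}/4! · (f^{(3)}(38) − f^{(3)}(11)) = −1/720 · (6.00000 − 6.00000) = 0.00000.
After k=2: 546056.
Correction k=3: B_{6}/6! · (f^{(5)}(38) − f^{(5)}(11)) = 1/30240 · (0.00000 − 0.00000) = 0.00000.
After k=3: 546056.
Correction k=4: B_{8}/8! · (f^{(7)}(38) − f^{(7)}(11)) = −1/1209600 · (0.00000 − 0.00000) = 0.00000.

S_4 ≈ 546056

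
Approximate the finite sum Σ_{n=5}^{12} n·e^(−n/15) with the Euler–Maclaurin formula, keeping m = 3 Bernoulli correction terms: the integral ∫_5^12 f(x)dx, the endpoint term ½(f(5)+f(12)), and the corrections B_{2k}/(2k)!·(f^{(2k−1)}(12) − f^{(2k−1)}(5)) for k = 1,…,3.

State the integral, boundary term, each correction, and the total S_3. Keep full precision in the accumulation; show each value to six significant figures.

S_3 ≈ 37.4362

The integral term ∫_5^12 x·e^(−x/15) dx = 32.9812.
Endpoint term: (f(5) + f(12))/2 = (3.58266 + 5.39195)/2 = 4.48730.
Integral + boundary = 37.4685.
Order-1 term: 1/12 · (0.0898658 − 0.477688) = -0.0323185.
After k=1: 37.4361.
Order-2 term: −1/720 · (0.00439344 − 0.00849222) = 5.69276e-06.
After k=2: 37.4362.
Order-3 term: 1/30240 · (3.72777e-05 − 6.60506e-05) = -9.51487e-10.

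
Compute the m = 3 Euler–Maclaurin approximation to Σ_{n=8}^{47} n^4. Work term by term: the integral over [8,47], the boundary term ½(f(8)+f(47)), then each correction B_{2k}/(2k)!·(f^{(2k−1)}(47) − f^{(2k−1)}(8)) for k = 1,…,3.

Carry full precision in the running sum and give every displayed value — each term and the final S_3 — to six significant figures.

Integral: ∫_8^47 x^4 dx = 4.58624e+07.
½[f(8) + f(47)] = ½[4096.00 + 4.87968e+06] = 2.44189e+06.
Running total after boundary: 4.83043e+07.
Order-1 term: 1/12 · (415292 − 2048.00) = 34437.0.
Partial sum through k=1: 4.83388e+07.
Order-2 term: −1/720 · (1128.00 − 192.000) = -1.30000.
Partial sum through k=2: 4.83388e+07.
Order-3 term: 1/30240 · (0.00000 − 0.00000) = 0.00000.

S_3 ≈ 4.83388e+07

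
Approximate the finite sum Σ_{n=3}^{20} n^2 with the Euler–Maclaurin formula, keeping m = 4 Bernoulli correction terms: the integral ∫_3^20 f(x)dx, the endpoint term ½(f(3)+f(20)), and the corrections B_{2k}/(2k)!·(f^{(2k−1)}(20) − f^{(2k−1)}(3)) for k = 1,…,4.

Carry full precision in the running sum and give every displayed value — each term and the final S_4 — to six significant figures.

S_4 ≈ 2865.00

∫_3^20 x^2 dx evaluates to 2657.67.
Endpoint term: (f(3) + f(20))/2 = (9.00000 + 400.000)/2 = 204.500.
Running total after boundary: 2862.17.
k=1: B_{2}/(2)! × [f^{(1)}(20) − f^{(1)}(3)] = 1/12 × (40.0000 − 6.00000) = 2.83333.
Running total after k=1: 2865.00.
k=2: B_{4}/(4)! × [f^{(3)}(20) − f^{(3)}(3)] = −1/720 × (0.00000 − 0.00000) = 0.00000.
Running total after k=2: 2865.00.
k=3: B_{6}/(6)! × [f^{(5)}(20) − f^{(5)}(3)] = 1/30240 × (0.00000 − 0.00000) = 0.00000.
Running total after k=3: 2865.00.
k=4: B_{8}/(8)! × [f^{(7)}(20) − f^{(7)}(3)] = −1/1209600 × (0.00000 − 0.00000) = 0.00000.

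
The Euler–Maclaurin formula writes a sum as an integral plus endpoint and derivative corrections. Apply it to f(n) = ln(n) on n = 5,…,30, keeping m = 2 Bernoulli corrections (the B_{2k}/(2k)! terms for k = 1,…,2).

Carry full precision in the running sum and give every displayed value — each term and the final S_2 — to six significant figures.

S_2 ≈ 71.4802

The integral term ∫_5^30 ln(x) dx = 68.9887.
Boundary: ½(f(5) + f(30)) = ½(1.60944 + 3.40120) = 2.50532.
Running total after boundary: 71.4940.
k=1: B_{2}/(2)! × [f^{(1)}(30) − f^{(1)}(5)] = 1/12 × (0.0333333 − 0.200000) = -0.0138889.
Partial sum through k=1: 71.4802.
k=2: B_{4}/(4)! × [f^{(3)}(30) − f^{(3)}(5)] = −1/720 × (7.40741e-05 − 0.0160000) = 2.21193e-05.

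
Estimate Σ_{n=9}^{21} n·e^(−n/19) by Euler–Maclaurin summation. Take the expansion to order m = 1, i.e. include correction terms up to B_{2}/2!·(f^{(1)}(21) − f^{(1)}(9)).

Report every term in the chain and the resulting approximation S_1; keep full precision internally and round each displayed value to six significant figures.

The integral term ∫_9^21 x·e^(−x/19) dx = 79.6244.
½[f(9) + f(21)] = ½[5.60433 + 6.95360] = 6.27897.
So far: 85.9034.
k=1: B_{2}/(2)! × [f^{(1)}(21) − f^{(1)}(9)] = 1/12 × (-0.0348551 − 0.327739) = -0.0302162.

S_1 ≈ 85.8732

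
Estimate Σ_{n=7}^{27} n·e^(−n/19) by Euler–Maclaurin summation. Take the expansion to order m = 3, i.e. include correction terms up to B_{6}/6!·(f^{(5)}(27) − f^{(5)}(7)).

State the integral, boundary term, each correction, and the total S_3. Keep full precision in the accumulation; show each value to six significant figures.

Integral: ∫_7^27 x·e^(−x/19) dx = 130.726.
Endpoint term: (f(7) + f(27))/2 = (4.84278 + 6.51941)/2 = 5.68110.
Integral + boundary = 136.407.
Correction k=1: B_{2}/2! · (f^{(1)}(27) − f^{(1)}(7)) = 1/12 · (-0.101667 − 0.436943) = -0.0448842.
Running total after k=1: 136.362.
Correction k=2: B_{4}/4! · (f^{(3)}(27) − f^{(3)}(7)) = −1/720 · (0.00105610 − 0.00504320) = 5.53764e-06.
Running total after k=2: 136.362.
Correction k=3: B_{6}/6! · (f^{(5)}(27) − f^{(5)}(7)) = 1/30240 · (6.63110e-06 − 2.45873e-05) = -5.93791e-10.

S_3 ≈ 136.362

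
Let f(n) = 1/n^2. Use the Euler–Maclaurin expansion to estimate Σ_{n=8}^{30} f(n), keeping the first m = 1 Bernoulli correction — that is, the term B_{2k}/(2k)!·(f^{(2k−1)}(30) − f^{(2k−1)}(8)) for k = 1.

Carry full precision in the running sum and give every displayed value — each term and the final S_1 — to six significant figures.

The integral term ∫_8^30 1/x^2 dx = 0.0916667.
Endpoint term: (f(8) + f(30))/2 = (0.0156250 + 0.00111111)/2 = 0.00836806.
So far: 0.100035.
k=1: B_{2}/(2)! × [f^{(1)}(30) − f^{(1)}(8)] = 1/12 × (-7.40741e-05 − (-0.00390625)) = 0.000319348.

S_1 ≈ 0.100354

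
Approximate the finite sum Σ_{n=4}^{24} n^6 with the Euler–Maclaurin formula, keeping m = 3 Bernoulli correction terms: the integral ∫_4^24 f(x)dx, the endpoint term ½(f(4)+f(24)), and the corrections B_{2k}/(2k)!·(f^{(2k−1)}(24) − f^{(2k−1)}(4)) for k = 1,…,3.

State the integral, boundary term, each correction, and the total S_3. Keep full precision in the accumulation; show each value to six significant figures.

Integral: ∫_4^24 x^6 dx = 6.55208e+08.
Boundary: ½(f(4) + f(24)) = ½(4096.00 + 1.91103e+08) = 9.55535e+07.
Running total after boundary: 7.50761e+08.
k=1: B_{2}/(2)! × [f^{(1)}(24) − f^{(1)}(4)] = 1/12 × (4.77757e+07 − 6144.00) = 3.98080e+06.
After k=1: 7.54742e+08.
k=2: B_{4}/(4)! × [f^{(3)}(24) − f^{(3)}(4)] = −1/720 × (1.65888e+06 − 7680.00) = -2293.33.
After k=2: 7.54740e+08.
k=3: B_{6}/(6)! × [f^{(5)}(24) − f^{(5)}(4)] = 1/30240 × (17280.0 − 2880.00) = 0.476190.

S_3 ≈ 7.54740e+08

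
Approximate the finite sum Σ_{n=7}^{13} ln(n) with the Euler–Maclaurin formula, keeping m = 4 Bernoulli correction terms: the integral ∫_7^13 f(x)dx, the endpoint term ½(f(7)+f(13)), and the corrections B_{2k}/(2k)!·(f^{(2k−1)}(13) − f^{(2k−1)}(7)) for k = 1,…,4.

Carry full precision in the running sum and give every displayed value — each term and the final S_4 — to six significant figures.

S_4 ≈ 15.9729

∫_7^13 ln(x) dx evaluates to 13.7230.
Boundary: ½(f(7) + f(13)) = ½(1.94591 + 2.56495) = 2.25543.
Running total after boundary: 15.9784.
k=1: B_{2}/(2)! × [f^{(1)}(13) − f^{(1)}(7)] = 1/12 × (0.0769231 − 0.142857) = -0.00549451.
After k=1: 15.9729.
k=2: B_{4}/(4)! × [f^{(3)}(13) − f^{(3)}(7)] = −1/720 × (0.000910332 − 0.00583090) = 6.83413e-06.
After k=2: 15.9729.
k=3: B_{6}/(6)! × [f^{(5)}(13) − f^{(5)}(7)] = 1/30240 × (6.46390e-05 − 0.00142798) = -4.50839e-08.
After k=3: 15.9729.
k=4: B_{8}/(8)! × [f^{(7)}(13) − f^{(7)}(7)] = −1/1209600 × (1.14744e-05 − 0.000874271) = 7.13291e-10.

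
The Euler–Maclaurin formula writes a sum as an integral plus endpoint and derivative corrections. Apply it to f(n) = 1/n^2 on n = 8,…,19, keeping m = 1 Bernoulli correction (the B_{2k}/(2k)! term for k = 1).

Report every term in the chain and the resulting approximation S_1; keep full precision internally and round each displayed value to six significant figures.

∫_8^19 1/x^2 dx evaluates to 0.0723684.
Endpoint term: (f(8) + f(19))/2 = (0.0156250 + 0.00277008)/2 = 0.00919754.
So far: 0.0815660.
Order-1 term: 1/12 · (-0.000291588 − (-0.00390625)) = 0.000301222.

S_1 ≈ 0.0818672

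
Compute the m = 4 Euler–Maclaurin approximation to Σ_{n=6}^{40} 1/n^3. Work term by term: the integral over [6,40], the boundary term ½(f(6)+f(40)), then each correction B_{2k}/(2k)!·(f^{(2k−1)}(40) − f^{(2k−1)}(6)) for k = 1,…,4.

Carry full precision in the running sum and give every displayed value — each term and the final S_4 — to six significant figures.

S_4 ≈ 0.0160901

Integral: ∫_6^40 1/x^3 dx = 0.0135764.
½[f(6) + f(40)] = ½[0.00462963 + 1.56250e-05] = 0.00232263.
So far: 0.0158990.
Correction k=1: B_{2}/2! · (f^{(1)}(40) − f^{(1)}(6)) = 1/12 · (-1.17187e-06 − (-0.00231481)) = 0.000192804.
Partial sum through k=1: 0.0160918.
Correction k=2: B_{4}/4! · (f^{(3)}(40) − f^{(3)}(6)) = −1/720 · (-1.46484e-08 − (-0.00128601)) = -1.78610e-06.
Partial sum through k=2: 0.0160900.
Correction k=3: B_{6}/6! · (f^{(5)}(40) − f^{(5)}(6)) = 1/30240 · (-3.84521e-10 − (-0.00150034)) = 4.96145e-08.
Partial sum through k=3: 0.0160901.
Correction k=4: B_{8}/8! · (f^{(7)}(40) − f^{(7)}(6)) = −1/1209600 · (-1.73035e-11 − (-0.00300069)) = -2.48073e-09.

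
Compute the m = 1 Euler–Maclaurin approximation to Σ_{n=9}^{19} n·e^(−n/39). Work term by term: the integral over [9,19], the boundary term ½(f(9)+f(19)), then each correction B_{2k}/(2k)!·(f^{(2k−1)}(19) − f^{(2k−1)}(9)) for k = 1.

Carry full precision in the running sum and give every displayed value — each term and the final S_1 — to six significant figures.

∫_9^19 x·e^(−x/39) dx evaluates to 96.5482.
Endpoint term: (f(9) + f(19))/2 = (7.14530 + 11.6728)/2 = 9.40904.
So far: 105.957.
Order-1 term: 1/12 · (0.315055 − 0.610710) = -0.0246379.

S_1 ≈ 105.933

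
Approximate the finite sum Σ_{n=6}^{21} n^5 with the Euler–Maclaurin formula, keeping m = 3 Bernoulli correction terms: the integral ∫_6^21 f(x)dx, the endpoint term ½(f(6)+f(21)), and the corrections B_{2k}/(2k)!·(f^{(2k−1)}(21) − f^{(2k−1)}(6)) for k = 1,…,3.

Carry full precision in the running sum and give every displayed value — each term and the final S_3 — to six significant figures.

Integral: ∫_6^21 x^5 dx = 1.42866e+07.
Endpoint term: (f(6) + f(21))/2 = (7776.00 + 4.08410e+06)/2 = 2.04594e+06.
So far: 1.63325e+07.
k=1: B_{2}/(2)! × [f^{(1)}(21) − f^{(1)}(6)] = 1/12 × (972405 − 6480.00) = 80493.8.
After k=1: 1.64130e+07.
k=2: B_{4}/(4)! × [f^{(3)}(21) − f^{(3)}(6)] = −1/720 × (26460.0 − 2160.00) = -33.7500.
After k=2: 1.64130e+07.
k=3: B_{6}/(6)! × [f^{(5)}(21) − f^{(5)}(6)] = 1/30240 × (120.000 − 120.000) = 0.00000.

S_3 ≈ 1.64130e+07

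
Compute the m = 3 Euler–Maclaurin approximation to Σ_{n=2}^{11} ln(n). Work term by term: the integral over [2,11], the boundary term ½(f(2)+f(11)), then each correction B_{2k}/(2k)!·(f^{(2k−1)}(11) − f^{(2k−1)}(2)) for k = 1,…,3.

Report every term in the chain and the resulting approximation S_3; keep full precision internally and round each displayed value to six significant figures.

Integral: ∫_2^11 ln(x) dx = 15.9906.
Endpoint term: (f(2) + f(11))/2 = (0.693147 + 2.39790)/2 = 1.54552.
Integral + boundary = 17.5361.
Order-1 term: 1/12 · (0.0909091 − 0.500000) = -0.0340909.
Partial sum through k=1: 17.5020.
Order-2 term: −1/720 · (0.00150263 − 0.250000) = 0.000345135.
Partial sum through k=2: 17.5023.
Order-3 term: 1/30240 · (0.000149021 − 0.750000) = -2.47967e-05.

S_3 ≈ 17.5023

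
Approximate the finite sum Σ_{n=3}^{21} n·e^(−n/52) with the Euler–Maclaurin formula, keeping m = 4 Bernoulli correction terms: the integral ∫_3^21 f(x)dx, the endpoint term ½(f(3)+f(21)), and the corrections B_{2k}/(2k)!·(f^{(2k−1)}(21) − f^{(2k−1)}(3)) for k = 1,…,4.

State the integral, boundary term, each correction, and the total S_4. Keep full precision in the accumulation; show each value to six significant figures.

S_4 ≈ 173.289

∫_3^21 x·e^(−x/52) dx evaluates to 164.902.
Endpoint term: (f(3) + f(21))/2 = (2.83182 + 14.0227)/2 = 8.42725.
Integral + boundary = 173.330.
Correction k=1: B_{2}/2! · (f^{(1)}(21) − f^{(1)}(3)) = 1/12 · (0.398080 − 0.889482) = -0.0409502.
Running total after k=1: 173.289.
Correction k=2: B_{4}/4! · (f^{(3)}(21) − f^{(3)}(3)) = −1/720 · (0.000641114 − 0.00102713) = 5.36134e-07.
Running total after k=2: 173.289.
Correction k=3: B_{6}/6! · (f^{(5)}(21) − f^{(5)}(3)) = 1/30240 · (4.19752e-07 − 6.38059e-07) = -7.21914e-12.
Running total after k=3: 173.289.
Correction k=4: B_{8}/8! · (f^{(7)}(21) − f^{(7)}(3)) = −1/1209600 · (2.22783e-10 − 3.31458e-10) = 8.98434e-17.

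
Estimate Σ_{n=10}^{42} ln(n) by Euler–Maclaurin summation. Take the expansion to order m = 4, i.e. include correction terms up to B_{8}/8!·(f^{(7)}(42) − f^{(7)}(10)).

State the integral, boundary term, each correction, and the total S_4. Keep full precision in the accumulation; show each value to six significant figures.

∫_10^42 ln(x) dx evaluates to 101.956.
½[f(10) + f(42)] = ½[2.30259 + 3.73767] = 3.02013.
Integral + boundary = 104.976.
Correction k=1: B_{2}/2! · (f^{(1)}(42) − f^{(1)}(10)) = 1/12 · (0.0238095 − 0.100000) = -0.00634921.
After k=1: 104.970.
Correction k=2: B_{4}/4! · (f^{(3)}(42) − f^{(3)}(10)) = −1/720 · (2.69949e-05 − 0.00200000) = 2.74028e-06.
After k=2: 104.970.
Correction k=3: B_{6}/6! · (f^{(5)}(42) − f^{(5)}(10)) = 1/30240 · (1.83639e-07 − 0.000240000) = -7.93044e-09.
After k=3: 104.970.
Correction k=4: B_{8}/8! · (f^{(7)}(42) − f^{(7)}(10)) = −1/1209600 · (3.12311e-09 − 7.20000e-05) = 5.95212e-11.

S_4 ≈ 104.970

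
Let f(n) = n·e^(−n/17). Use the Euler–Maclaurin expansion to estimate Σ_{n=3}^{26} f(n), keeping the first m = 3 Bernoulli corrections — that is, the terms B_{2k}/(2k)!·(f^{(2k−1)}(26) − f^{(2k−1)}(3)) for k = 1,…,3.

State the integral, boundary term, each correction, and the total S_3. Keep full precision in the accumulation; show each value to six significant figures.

S_3 ≈ 130.622

The integral term ∫_3^26 x·e^(−x/17) dx = 126.615.
Endpoint term: (f(3) + f(26))/2 = (2.51467 + 5.63324)/2 = 4.07396.
So far: 130.689.
Correction k=1: B_{2}/2! · (f^{(1)}(26) − f^{(1)}(3)) = 1/12 · (-0.114704 − 0.690302) = -0.0670838.
After k=1: 130.622.
Correction k=2: B_{4}/4! · (f^{(3)}(26) − f^{(3)}(3)) = −1/720 · (0.00110250 − 0.00818944) = 9.84298e-06.
After k=2: 130.622.
Correction k=3: B_{6}/6! · (f^{(5)}(26) − f^{(5)}(3)) = 1/30240 · (9.00310e-06 − 4.84093e-05) = -1.30312e-09.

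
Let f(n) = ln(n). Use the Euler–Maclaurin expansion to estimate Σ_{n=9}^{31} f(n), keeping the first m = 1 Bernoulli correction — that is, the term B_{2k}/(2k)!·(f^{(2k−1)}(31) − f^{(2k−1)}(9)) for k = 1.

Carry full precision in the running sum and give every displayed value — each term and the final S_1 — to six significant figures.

∫_9^31 ln(x) dx evaluates to 64.6786.
Boundary: ½(f(9) + f(31)) = ½(2.19722 + 3.43399) = 2.81561.
Integral + boundary = 67.4942.
k=1: B_{2}/(2)! × [f^{(1)}(31) − f^{(1)}(9)] = 1/12 × (0.0322581 − 0.111111) = -0.00657109.

S_1 ≈ 67.4876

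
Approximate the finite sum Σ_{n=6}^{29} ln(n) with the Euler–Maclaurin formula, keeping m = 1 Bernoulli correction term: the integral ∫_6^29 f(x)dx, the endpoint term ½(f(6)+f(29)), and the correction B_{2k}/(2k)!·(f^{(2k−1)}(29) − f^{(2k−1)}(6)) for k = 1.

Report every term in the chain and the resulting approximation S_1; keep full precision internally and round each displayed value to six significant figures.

S_1 ≈ 66.4695

Integral: ∫_6^29 ln(x) dx = 63.9010.
½[f(6) + f(29)] = ½[1.79176 + 3.36730] = 2.57953.
So far: 66.4805.
Order-1 term: 1/12 · (0.0344828 − 0.166667) = -0.0110153.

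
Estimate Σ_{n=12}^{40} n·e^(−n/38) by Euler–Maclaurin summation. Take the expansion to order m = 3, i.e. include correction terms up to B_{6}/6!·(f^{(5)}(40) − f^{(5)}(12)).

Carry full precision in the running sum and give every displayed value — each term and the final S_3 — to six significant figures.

The integral term ∫_12^40 x·e^(−x/38) dx = 351.015.
Boundary: ½(f(12) + f(40)) = ½(8.75056 + 13.9607) = 11.3556.
Running total after boundary: 362.371.
k=1: B_{2}/(2)! × [f^{(1)}(40) − f^{(1)}(12)] = 1/12 × (-0.0183694 − 0.498935) = -0.0431087.
Partial sum through k=1: 362.328.
k=2: B_{4}/(4)! × [f^{(3)}(40) − f^{(3)}(12)] = −1/720 × (0.000470683 − 0.00135551) = 1.22893e-06.
Partial sum through k=2: 362.328.
k=3: B_{6}/(6)! × [f^{(5)}(40) − f^{(5)}(12)] = 1/30240 × (6.60726e-07 − 1.63816e-06) = -3.23226e-11.

S_3 ≈ 362.328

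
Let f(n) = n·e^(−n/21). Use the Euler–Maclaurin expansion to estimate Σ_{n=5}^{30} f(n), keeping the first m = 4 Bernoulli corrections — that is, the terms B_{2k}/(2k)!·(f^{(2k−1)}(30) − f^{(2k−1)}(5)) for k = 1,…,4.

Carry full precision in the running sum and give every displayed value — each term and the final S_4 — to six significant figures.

The integral term ∫_5^30 x·e^(−x/21) dx = 173.651.
½[f(5) + f(30)] = ½[3.94064 + 7.18953] = 5.56508.
Integral + boundary = 179.217.
Order-1 term: 1/12 · (-0.102708 − 0.600478) = -0.0585988.
Partial sum through k=1: 179.158.
Order-2 term: −1/720 · (0.000853956 − 0.00493590) = 5.66937e-06.
Partial sum through k=2: 179.158.
Order-3 term: 1/30240 · (4.40093e-06 − 1.92975e-05) = -4.92610e-10.
Partial sum through k=3: 179.158.
Order-4 term: −1/1209600 · (1.55679e-08 − 6.21369e-08) = 3.84995e-14.

S_4 ≈ 179.158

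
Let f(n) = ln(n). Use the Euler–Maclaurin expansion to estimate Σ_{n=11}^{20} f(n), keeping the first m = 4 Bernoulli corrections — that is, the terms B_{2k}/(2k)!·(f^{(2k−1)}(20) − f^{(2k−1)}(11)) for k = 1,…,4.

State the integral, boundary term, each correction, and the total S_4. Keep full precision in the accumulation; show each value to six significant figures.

S_4 ≈ 27.2312

The integral term ∫_11^20 ln(x) dx = 24.5378.
Endpoint term: (f(11) + f(20))/2 = (2.39790 + 2.99573)/2 = 2.69681.
Running total after boundary: 27.2346.
Correction k=1: B_{2}/2! · (f^{(1)}(20) − f^{(1)}(11)) = 1/12 · (0.0500000 − 0.0909091) = -0.00340909.
Partial sum through k=1: 27.2312.
Correction k=2: B_{4}/4! · (f^{(3)}(20) − f^{(3)}(11)) = −1/720 · (0.000250000 − 0.00150263) = 1.73976e-06.
Partial sum through k=2: 27.2312.
Correction k=3: B_{6}/6! · (f^{(5)}(20) − f^{(5)}(11)) = 1/30240 · (7.50000e-06 − 0.000149021) = -4.67993e-09.
Partial sum through k=3: 27.2312.
Correction k=4: B_{8}/8! · (f^{(7)}(20) − f^{(7)}(11)) = −1/1209600 · (5.62500e-07 − 3.69474e-05) = 3.00801e-11.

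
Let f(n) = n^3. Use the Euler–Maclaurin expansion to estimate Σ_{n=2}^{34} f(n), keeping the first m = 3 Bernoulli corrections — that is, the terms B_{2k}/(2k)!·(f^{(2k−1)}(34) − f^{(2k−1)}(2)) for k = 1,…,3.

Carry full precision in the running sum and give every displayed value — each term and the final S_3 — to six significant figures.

S_3 ≈ 354024

Integral: ∫_2^34 x^3 dx = 334080.
Endpoint term: (f(2) + f(34))/2 = (8.00000 + 39304.0)/2 = 19656.0.
Running total after boundary: 353736.
Correction k=1: B_{2}/2! · (f^{(1)}(34) − f^{(1)}(2)) = 1/12 · (3468.00 − 12.0000) = 288.000.
After k=1: 354024.
Correction k=2: B_{4}/4! · (f^{(3)}(34) − f^{(3)}(2)) = −1/720 · (6.00000 − 6.00000) = 0.00000.
After k=2: 354024.
Correction k=3: B_{6}/6! · (f^{(5)}(34) − f^{(5)}(2)) = 1/30240 · (0.00000 − 0.00000) = 0.00000.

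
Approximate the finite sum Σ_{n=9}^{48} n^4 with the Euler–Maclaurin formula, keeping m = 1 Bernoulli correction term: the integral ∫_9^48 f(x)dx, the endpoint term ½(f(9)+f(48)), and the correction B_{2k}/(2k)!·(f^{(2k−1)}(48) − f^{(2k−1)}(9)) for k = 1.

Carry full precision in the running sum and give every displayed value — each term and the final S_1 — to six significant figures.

∫_9^48 x^4 dx evaluates to 5.09490e+07.
Boundary: ½(f(9) + f(48)) = ½(6561.00 + 5.30842e+06) = 2.65749e+06.
Running total after boundary: 5.36065e+07.
Order-1 term: 1/12 · (442368 − 2916.00) = 36621.0.

S_1 ≈ 5.36431e+07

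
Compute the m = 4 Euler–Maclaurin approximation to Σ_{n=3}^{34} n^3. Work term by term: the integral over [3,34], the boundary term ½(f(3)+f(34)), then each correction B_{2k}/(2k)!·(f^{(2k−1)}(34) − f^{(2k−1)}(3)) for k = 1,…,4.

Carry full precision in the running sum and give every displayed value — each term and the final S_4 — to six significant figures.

The integral term ∫_3^34 x^3 dx = 334064.
Endpoint term: (f(3) + f(34))/2 = (27.0000 + 39304.0)/2 = 19665.5.
So far: 353729.
k=1: B_{2}/(2)! × [f^{(1)}(34) − f^{(1)}(3)] = 1/12 × (3468.00 − 27.0000) = 286.750.
Partial sum through k=1: 354016.
k=2: B_{4}/(4)! × [f^{(3)}(34) − f^{(3)}(3)] = −1/720 × (6.00000 − 6.00000) = 0.00000.
Partial sum through k=2: 354016.
k=3: B_{6}/(6)! × [f^{(5)}(34) − f^{(5)}(3)] = 1/30240 × (0.00000 − 0.00000) = 0.00000.
Partial sum through k=3: 354016.
k=4: B_{8}/(8)! × [f^{(7)}(34) − f^{(7)}(3)] = −1/1209600 × (0.00000 − 0.00000) = 0.00000.

S_4 ≈ 354016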